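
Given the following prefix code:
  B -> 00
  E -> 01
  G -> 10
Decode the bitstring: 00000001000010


Decoding step by step:
Bits 00 -> B
Bits 00 -> B
Bits 00 -> B
Bits 01 -> E
Bits 00 -> B
Bits 00 -> B
Bits 10 -> G


Decoded message: BBBEBBG


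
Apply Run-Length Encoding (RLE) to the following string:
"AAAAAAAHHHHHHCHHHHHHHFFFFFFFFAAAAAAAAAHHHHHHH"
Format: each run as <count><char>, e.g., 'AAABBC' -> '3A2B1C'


Scanning runs left to right:
  i=0: run of 'A' x 7 -> '7A'
  i=7: run of 'H' x 6 -> '6H'
  i=13: run of 'C' x 1 -> '1C'
  i=14: run of 'H' x 7 -> '7H'
  i=21: run of 'F' x 8 -> '8F'
  i=29: run of 'A' x 9 -> '9A'
  i=38: run of 'H' x 7 -> '7H'

RLE = 7A6H1C7H8F9A7H


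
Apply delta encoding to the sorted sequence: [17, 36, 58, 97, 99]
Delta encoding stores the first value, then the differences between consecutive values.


First value: 17
Deltas:
  36 - 17 = 19
  58 - 36 = 22
  97 - 58 = 39
  99 - 97 = 2


Delta encoded: [17, 19, 22, 39, 2]


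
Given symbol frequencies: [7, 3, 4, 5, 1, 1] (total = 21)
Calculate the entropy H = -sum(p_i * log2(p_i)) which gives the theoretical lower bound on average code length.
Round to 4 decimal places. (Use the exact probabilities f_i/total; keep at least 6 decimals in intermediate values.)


Per-symbol terms -p_i * log2(p_i) with p_i = f_i/21:
  p = 7/21 = 0.333333: log2(p) = -1.584963, -p*log2(p) = 0.528321
  p = 3/21 = 0.142857: log2(p) = -2.807355, -p*log2(p) = 0.401051
  p = 4/21 = 0.190476: log2(p) = -2.392317, -p*log2(p) = 0.455680
  p = 5/21 = 0.238095: log2(p) = -2.070389, -p*log2(p) = 0.492950
  p = 1/21 = 0.047619: log2(p) = -4.392317, -p*log2(p) = 0.209158
  p = 1/21 = 0.047619: log2(p) = -4.392317, -p*log2(p) = 0.209158
H = 0.528321 + 0.401051 + 0.455680 + 0.492950 + 0.209158 + 0.209158 = 2.296318

H = 2.2963 bits/symbol


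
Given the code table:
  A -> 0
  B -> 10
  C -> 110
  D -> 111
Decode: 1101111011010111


Decoding:
110 -> C
111 -> D
10 -> B
110 -> C
10 -> B
111 -> D


Result: CDBCBD


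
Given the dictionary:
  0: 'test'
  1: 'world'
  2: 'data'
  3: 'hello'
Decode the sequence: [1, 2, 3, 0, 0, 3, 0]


Look up each index in the dictionary:
  1 -> 'world'
  2 -> 'data'
  3 -> 'hello'
  0 -> 'test'
  0 -> 'test'
  3 -> 'hello'
  0 -> 'test'

Decoded: "world data hello test test hello test"


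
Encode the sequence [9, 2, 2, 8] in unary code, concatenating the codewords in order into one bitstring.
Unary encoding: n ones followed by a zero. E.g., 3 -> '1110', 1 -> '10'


Encode each number as n ones followed by a terminating 0:
  9 -> 1111111110 (10 bits)
  2 -> 110 (3 bits)
  2 -> 110 (3 bits)
  8 -> 111111110 (9 bits)
Total length = 10 + 3 + 3 + 9 = 25 bits.

Unary([9, 2, 2, 8]) = 1111111110110110111111110 (25 bits)


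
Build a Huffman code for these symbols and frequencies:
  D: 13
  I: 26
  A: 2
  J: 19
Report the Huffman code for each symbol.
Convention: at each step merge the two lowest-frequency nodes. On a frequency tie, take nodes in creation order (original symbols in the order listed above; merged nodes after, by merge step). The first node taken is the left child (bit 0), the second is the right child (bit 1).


Huffman tree construction:
Step 1: Merge A(2) + D(13) = 15
Step 2: Merge (A+D)(15) + J(19) = 34
Step 3: Merge I(26) + ((A+D)+J)(34) = 60
Read each symbol's code off the tree from the root (left child = 0, right child = 1).

Codes:
  D: 101 (length 3)
  I: 0 (length 1)
  A: 100 (length 3)
  J: 11 (length 2)
Average code length: 109/60 = 1.8167 bits/symbol


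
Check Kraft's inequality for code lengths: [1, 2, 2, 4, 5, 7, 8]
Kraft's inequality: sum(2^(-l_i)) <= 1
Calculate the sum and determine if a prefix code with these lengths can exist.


Sum = 2^(-1) + 2^(-2) + 2^(-2) + 2^(-4) + 2^(-5) + 2^(-7) + 2^(-8)
    = 0.5 + 0.25 + 0.25 + 0.0625 + 0.03125 + 0.0078125 + 0.00390625
    = 283/256 = 1.10546875
Since 1.10546875 > 1, Kraft's inequality is NOT satisfied.
A prefix code with these lengths CANNOT exist.

Kraft sum = 1.10546875. Not satisfied.


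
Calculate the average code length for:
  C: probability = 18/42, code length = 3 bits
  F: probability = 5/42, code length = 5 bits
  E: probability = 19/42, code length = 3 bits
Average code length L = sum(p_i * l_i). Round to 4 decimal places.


Weighted contributions p_i * l_i:
  C: (18/42) * 3 = 54/42
  F: (5/42) * 5 = 25/42
  E: (19/42) * 3 = 57/42
Sum = (54 + 25 + 57)/42 = 136/42

L = 136/42 = 3.2381 bits/symbol


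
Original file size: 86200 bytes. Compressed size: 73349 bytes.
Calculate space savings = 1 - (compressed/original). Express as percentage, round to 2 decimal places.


ratio = compressed/original = 73349/86200 = 0.850916
savings = 1 - ratio = 1 - 0.850916 = 0.149084
as a percentage: 0.149084 * 100 = 14.91%

Space savings = 1 - 73349/86200 = 14.91%


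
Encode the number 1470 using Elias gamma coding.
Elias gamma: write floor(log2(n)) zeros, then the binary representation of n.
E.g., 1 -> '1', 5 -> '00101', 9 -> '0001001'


num_bits = floor(log2(1470)) + 1 = 11
leading_zeros = num_bits - 1 = 10
binary(1470) = 10110111110

Elias gamma(1470) = '0000000000' + '10110111110' = 000000000010110111110 (21 bits)


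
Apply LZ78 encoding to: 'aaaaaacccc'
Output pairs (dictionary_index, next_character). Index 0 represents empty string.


LZ78 encoding steps:
Dictionary: {0: ''}
Step 1: w='' (idx 0), next='a' -> output (0, 'a'), add 'a' as idx 1
Step 2: w='a' (idx 1), next='a' -> output (1, 'a'), add 'aa' as idx 2
Step 3: w='aa' (idx 2), next='a' -> output (2, 'a'), add 'aaa' as idx 3
Step 4: w='' (idx 0), next='c' -> output (0, 'c'), add 'c' as idx 4
Step 5: w='c' (idx 4), next='c' -> output (4, 'c'), add 'cc' as idx 5
Step 6: w='c' (idx 4), end of input -> output (4, '')


Encoded: [(0, 'a'), (1, 'a'), (2, 'a'), (0, 'c'), (4, 'c'), (4, '')]


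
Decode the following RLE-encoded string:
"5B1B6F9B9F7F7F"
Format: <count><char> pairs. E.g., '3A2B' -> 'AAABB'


Expanding each <count><char> pair:
  5B -> 'BBBBB'
  1B -> 'B'
  6F -> 'FFFFFF'
  9B -> 'BBBBBBBBB'
  9F -> 'FFFFFFFFF'
  7F -> 'FFFFFFF'
  7F -> 'FFFFFFF'

Decoded = BBBBBBFFFFFFBBBBBBBBBFFFFFFFFFFFFFFFFFFFFFFF


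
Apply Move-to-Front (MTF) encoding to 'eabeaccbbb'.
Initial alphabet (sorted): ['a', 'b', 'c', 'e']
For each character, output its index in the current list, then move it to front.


MTF encoding:
'e': index 3 in ['a', 'b', 'c', 'e'] -> ['e', 'a', 'b', 'c']
'a': index 1 in ['e', 'a', 'b', 'c'] -> ['a', 'e', 'b', 'c']
'b': index 2 in ['a', 'e', 'b', 'c'] -> ['b', 'a', 'e', 'c']
'e': index 2 in ['b', 'a', 'e', 'c'] -> ['e', 'b', 'a', 'c']
'a': index 2 in ['e', 'b', 'a', 'c'] -> ['a', 'e', 'b', 'c']
'c': index 3 in ['a', 'e', 'b', 'c'] -> ['c', 'a', 'e', 'b']
'c': index 0 in ['c', 'a', 'e', 'b'] -> ['c', 'a', 'e', 'b']
'b': index 3 in ['c', 'a', 'e', 'b'] -> ['b', 'c', 'a', 'e']
'b': index 0 in ['b', 'c', 'a', 'e'] -> ['b', 'c', 'a', 'e']
'b': index 0 in ['b', 'c', 'a', 'e'] -> ['b', 'c', 'a', 'e']


Output: [3, 1, 2, 2, 2, 3, 0, 3, 0, 0]


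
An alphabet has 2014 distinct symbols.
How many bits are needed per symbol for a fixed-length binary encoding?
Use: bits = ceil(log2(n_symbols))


log2(2014) = 10.9758
Bracket: 2^10 = 1024 < 2014 <= 2^11 = 2048
So ceil(log2(2014)) = 11

bits = ceil(log2(2014)) = ceil(10.9758) = 11 bits


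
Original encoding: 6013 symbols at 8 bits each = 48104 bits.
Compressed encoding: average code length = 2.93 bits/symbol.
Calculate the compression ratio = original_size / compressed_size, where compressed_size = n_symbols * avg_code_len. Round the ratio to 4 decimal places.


original_size = n_symbols * orig_bits = 6013 * 8 = 48104 bits
compressed_size = n_symbols * avg_code_len = 6013 * 2.93 = 17618.09 bits
ratio = original_size / compressed_size = 48104 / 17618.09 = 2.7304

Compression ratio = 2.7304


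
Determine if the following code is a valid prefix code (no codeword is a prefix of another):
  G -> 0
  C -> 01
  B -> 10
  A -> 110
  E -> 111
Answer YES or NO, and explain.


Checking each pair (does one codeword prefix another?):
  G='0' vs C='01': prefix -- VIOLATION

NO -- this is NOT a valid prefix code. G (0) is a prefix of C (01).


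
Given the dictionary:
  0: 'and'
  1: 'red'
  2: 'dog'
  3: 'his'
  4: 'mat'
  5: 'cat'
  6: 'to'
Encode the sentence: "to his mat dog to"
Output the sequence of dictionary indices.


Look up each word in the dictionary:
  'to' -> 6
  'his' -> 3
  'mat' -> 4
  'dog' -> 2
  'to' -> 6

Encoded: [6, 3, 4, 2, 6]


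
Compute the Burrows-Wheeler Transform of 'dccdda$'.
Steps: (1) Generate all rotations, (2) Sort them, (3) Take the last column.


Rotations (sorted):
  0: $dccdda -> last char: a
  1: a$dccdd -> last char: d
  2: ccdda$d -> last char: d
  3: cdda$dc -> last char: c
  4: da$dccd -> last char: d
  5: dccdda$ -> last char: $
  6: dda$dcc -> last char: c


BWT = addcd$c


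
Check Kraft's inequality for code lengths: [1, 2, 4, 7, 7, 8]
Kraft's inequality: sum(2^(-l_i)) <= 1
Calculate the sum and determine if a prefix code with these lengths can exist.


Sum = 2^(-1) + 2^(-2) + 2^(-4) + 2^(-7) + 2^(-7) + 2^(-8)
    = 0.5 + 0.25 + 0.0625 + 0.0078125 + 0.0078125 + 0.00390625
    = 213/256 = 0.83203125
Since 0.83203125 <= 1, Kraft's inequality IS satisfied.
A prefix code with these lengths CAN exist.

Kraft sum = 0.83203125. Satisfied.


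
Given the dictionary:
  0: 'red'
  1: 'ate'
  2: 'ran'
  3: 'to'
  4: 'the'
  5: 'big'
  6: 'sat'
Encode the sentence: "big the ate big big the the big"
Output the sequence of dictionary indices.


Look up each word in the dictionary:
  'big' -> 5
  'the' -> 4
  'ate' -> 1
  'big' -> 5
  'big' -> 5
  'the' -> 4
  'the' -> 4
  'big' -> 5

Encoded: [5, 4, 1, 5, 5, 4, 4, 5]


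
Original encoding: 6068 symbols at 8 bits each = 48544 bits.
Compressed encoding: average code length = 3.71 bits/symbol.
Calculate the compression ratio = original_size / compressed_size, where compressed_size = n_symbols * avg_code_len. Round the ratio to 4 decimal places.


original_size = n_symbols * orig_bits = 6068 * 8 = 48544 bits
compressed_size = n_symbols * avg_code_len = 6068 * 3.71 = 22512.28 bits
ratio = original_size / compressed_size = 48544 / 22512.28 = 2.1563

Compression ratio = 2.1563


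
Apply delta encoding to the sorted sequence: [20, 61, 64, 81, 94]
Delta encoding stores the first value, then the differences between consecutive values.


First value: 20
Deltas:
  61 - 20 = 41
  64 - 61 = 3
  81 - 64 = 17
  94 - 81 = 13


Delta encoded: [20, 41, 3, 17, 13]


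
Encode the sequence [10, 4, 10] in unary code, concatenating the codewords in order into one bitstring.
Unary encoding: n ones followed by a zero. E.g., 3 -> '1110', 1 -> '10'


Encode each number as n ones followed by a terminating 0:
  10 -> 11111111110 (11 bits)
  4 -> 11110 (5 bits)
  10 -> 11111111110 (11 bits)
Total length = 11 + 5 + 11 = 27 bits.

Unary([10, 4, 10]) = 111111111101111011111111110 (27 bits)


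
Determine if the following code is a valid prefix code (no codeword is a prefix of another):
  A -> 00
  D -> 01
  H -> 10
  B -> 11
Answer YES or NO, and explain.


Checking each pair (does one codeword prefix another?):
  A='00' vs D='01': no prefix
  A='00' vs H='10': no prefix
  A='00' vs B='11': no prefix
  D='01' vs A='00': no prefix
  D='01' vs H='10': no prefix
  D='01' vs B='11': no prefix
  H='10' vs A='00': no prefix
  H='10' vs D='01': no prefix
  H='10' vs B='11': no prefix
  B='11' vs A='00': no prefix
  B='11' vs D='01': no prefix
  B='11' vs H='10': no prefix
No violation found over all pairs.

YES -- this is a valid prefix code. No codeword is a prefix of any other codeword.


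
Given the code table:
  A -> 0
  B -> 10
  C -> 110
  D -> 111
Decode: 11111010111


Decoding:
111 -> D
110 -> C
10 -> B
111 -> D


Result: DCBD


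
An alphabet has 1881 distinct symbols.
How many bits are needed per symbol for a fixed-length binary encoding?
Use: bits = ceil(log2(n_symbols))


log2(1881) = 10.8773
Bracket: 2^10 = 1024 < 1881 <= 2^11 = 2048
So ceil(log2(1881)) = 11

bits = ceil(log2(1881)) = ceil(10.8773) = 11 bits


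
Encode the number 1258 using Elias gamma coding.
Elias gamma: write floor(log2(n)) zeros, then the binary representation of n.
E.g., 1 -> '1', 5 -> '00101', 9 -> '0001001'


num_bits = floor(log2(1258)) + 1 = 11
leading_zeros = num_bits - 1 = 10
binary(1258) = 10011101010

Elias gamma(1258) = '0000000000' + '10011101010' = 000000000010011101010 (21 bits)


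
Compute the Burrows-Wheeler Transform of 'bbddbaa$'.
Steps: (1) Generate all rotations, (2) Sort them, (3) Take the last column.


Rotations (sorted):
  0: $bbddbaa -> last char: a
  1: a$bbddba -> last char: a
  2: aa$bbddb -> last char: b
  3: baa$bbdd -> last char: d
  4: bbddbaa$ -> last char: $
  5: bddbaa$b -> last char: b
  6: dbaa$bbd -> last char: d
  7: ddbaa$bb -> last char: b


BWT = aabd$bdb


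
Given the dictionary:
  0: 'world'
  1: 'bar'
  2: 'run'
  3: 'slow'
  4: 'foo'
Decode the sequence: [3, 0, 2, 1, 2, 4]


Look up each index in the dictionary:
  3 -> 'slow'
  0 -> 'world'
  2 -> 'run'
  1 -> 'bar'
  2 -> 'run'
  4 -> 'foo'

Decoded: "slow world run bar run foo"


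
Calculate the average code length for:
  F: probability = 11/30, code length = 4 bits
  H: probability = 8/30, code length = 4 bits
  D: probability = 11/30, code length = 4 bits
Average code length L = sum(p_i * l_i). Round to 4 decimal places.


Weighted contributions p_i * l_i:
  F: (11/30) * 4 = 44/30
  H: (8/30) * 4 = 32/30
  D: (11/30) * 4 = 44/30
Sum = (44 + 32 + 44)/30 = 120/30

L = 120/30 = 4.0000 bits/symbol


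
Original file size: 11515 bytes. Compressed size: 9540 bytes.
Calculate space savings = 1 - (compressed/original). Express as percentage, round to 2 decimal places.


ratio = compressed/original = 9540/11515 = 0.828485
savings = 1 - ratio = 1 - 0.828485 = 0.171515
as a percentage: 0.171515 * 100 = 17.15%

Space savings = 1 - 9540/11515 = 17.15%


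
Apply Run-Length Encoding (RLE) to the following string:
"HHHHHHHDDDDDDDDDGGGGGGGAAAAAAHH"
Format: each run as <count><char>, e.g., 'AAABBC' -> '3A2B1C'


Scanning runs left to right:
  i=0: run of 'H' x 7 -> '7H'
  i=7: run of 'D' x 9 -> '9D'
  i=16: run of 'G' x 7 -> '7G'
  i=23: run of 'A' x 6 -> '6A'
  i=29: run of 'H' x 2 -> '2H'

RLE = 7H9D7G6A2H


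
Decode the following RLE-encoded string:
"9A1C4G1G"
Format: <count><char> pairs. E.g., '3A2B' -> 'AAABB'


Expanding each <count><char> pair:
  9A -> 'AAAAAAAAA'
  1C -> 'C'
  4G -> 'GGGG'
  1G -> 'G'

Decoded = AAAAAAAAACGGGGG


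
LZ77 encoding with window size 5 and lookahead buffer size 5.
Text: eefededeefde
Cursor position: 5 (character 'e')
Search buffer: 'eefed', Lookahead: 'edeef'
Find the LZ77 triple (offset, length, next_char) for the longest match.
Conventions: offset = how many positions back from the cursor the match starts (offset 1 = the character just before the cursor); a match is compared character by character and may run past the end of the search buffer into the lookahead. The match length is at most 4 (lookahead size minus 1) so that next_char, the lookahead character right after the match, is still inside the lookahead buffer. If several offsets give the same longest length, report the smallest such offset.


Try each offset into the search buffer:
  offset=1 (pos 4, char 'd'): match length 0
  offset=2 (pos 3, char 'e'): match length 3
  offset=3 (pos 2, char 'f'): match length 0
  offset=4 (pos 1, char 'e'): match length 1
  offset=5 (pos 0, char 'e'): match length 1
Longest match has length 3 at offset 2.
next_char = character at position 5 + 3 = 8 -> 'e'

Best match: offset=2, length=3 (matching 'ede' starting at position 3)
LZ77 triple: (2, 3, 'e')


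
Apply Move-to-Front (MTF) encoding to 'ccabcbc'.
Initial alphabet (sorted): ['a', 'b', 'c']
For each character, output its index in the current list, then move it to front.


MTF encoding:
'c': index 2 in ['a', 'b', 'c'] -> ['c', 'a', 'b']
'c': index 0 in ['c', 'a', 'b'] -> ['c', 'a', 'b']
'a': index 1 in ['c', 'a', 'b'] -> ['a', 'c', 'b']
'b': index 2 in ['a', 'c', 'b'] -> ['b', 'a', 'c']
'c': index 2 in ['b', 'a', 'c'] -> ['c', 'b', 'a']
'b': index 1 in ['c', 'b', 'a'] -> ['b', 'c', 'a']
'c': index 1 in ['b', 'c', 'a'] -> ['c', 'b', 'a']


Output: [2, 0, 1, 2, 2, 1, 1]


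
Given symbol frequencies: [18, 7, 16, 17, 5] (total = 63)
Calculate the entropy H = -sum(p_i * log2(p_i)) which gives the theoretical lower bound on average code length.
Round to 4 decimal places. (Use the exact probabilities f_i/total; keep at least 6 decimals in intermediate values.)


Per-symbol terms -p_i * log2(p_i) with p_i = f_i/63:
  p = 18/63 = 0.285714: log2(p) = -1.807355, -p*log2(p) = 0.516387
  p = 7/63 = 0.111111: log2(p) = -3.169925, -p*log2(p) = 0.352214
  p = 16/63 = 0.253968: log2(p) = -1.977280, -p*log2(p) = 0.502166
  p = 17/63 = 0.269841: log2(p) = -1.889817, -p*log2(p) = 0.509951
  p = 5/63 = 0.079365: log2(p) = -3.655352, -p*log2(p) = 0.290107
H = 0.516387 + 0.352214 + 0.502166 + 0.509951 + 0.290107 = 2.170825

H = 2.1708 bits/symbol


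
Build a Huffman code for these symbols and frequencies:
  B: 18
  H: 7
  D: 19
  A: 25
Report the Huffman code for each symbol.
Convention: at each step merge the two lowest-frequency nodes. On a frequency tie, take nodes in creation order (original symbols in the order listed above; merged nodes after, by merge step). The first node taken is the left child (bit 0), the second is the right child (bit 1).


Huffman tree construction:
Step 1: Merge H(7) + B(18) = 25
Step 2: Merge D(19) + A(25) = 44
Step 3: Merge (H+B)(25) + (D+A)(44) = 69
Read each symbol's code off the tree from the root (left child = 0, right child = 1).

Codes:
  B: 01 (length 2)
  H: 00 (length 2)
  D: 10 (length 2)
  A: 11 (length 2)
Average code length: 138/69 = 2.0000 bits/symbol


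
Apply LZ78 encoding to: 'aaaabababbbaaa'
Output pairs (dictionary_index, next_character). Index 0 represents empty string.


LZ78 encoding steps:
Dictionary: {0: ''}
Step 1: w='' (idx 0), next='a' -> output (0, 'a'), add 'a' as idx 1
Step 2: w='a' (idx 1), next='a' -> output (1, 'a'), add 'aa' as idx 2
Step 3: w='a' (idx 1), next='b' -> output (1, 'b'), add 'ab' as idx 3
Step 4: w='ab' (idx 3), next='a' -> output (3, 'a'), add 'aba' as idx 4
Step 5: w='' (idx 0), next='b' -> output (0, 'b'), add 'b' as idx 5
Step 6: w='b' (idx 5), next='b' -> output (5, 'b'), add 'bb' as idx 6
Step 7: w='aa' (idx 2), next='a' -> output (2, 'a'), add 'aaa' as idx 7


Encoded: [(0, 'a'), (1, 'a'), (1, 'b'), (3, 'a'), (0, 'b'), (5, 'b'), (2, 'a')]


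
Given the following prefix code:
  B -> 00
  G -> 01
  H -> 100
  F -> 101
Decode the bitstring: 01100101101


Decoding step by step:
Bits 01 -> G
Bits 100 -> H
Bits 101 -> F
Bits 101 -> F


Decoded message: GHFF


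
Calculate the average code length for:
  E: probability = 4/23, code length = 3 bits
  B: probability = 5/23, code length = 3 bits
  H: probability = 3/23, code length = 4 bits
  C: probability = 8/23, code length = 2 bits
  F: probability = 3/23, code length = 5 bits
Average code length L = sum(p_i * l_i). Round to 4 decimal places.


Weighted contributions p_i * l_i:
  E: (4/23) * 3 = 12/23
  B: (5/23) * 3 = 15/23
  H: (3/23) * 4 = 12/23
  C: (8/23) * 2 = 16/23
  F: (3/23) * 5 = 15/23
Sum = (12 + 15 + 12 + 16 + 15)/23 = 70/23

L = 70/23 = 3.0435 bits/symbol


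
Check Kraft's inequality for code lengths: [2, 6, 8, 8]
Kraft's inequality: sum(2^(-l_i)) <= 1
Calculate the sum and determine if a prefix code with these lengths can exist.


Sum = 2^(-2) + 2^(-6) + 2^(-8) + 2^(-8)
    = 0.25 + 0.015625 + 0.00390625 + 0.00390625
    = 70/256 = 0.2734375
Since 0.2734375 <= 1, Kraft's inequality IS satisfied.
A prefix code with these lengths CAN exist.

Kraft sum = 0.2734375. Satisfied.


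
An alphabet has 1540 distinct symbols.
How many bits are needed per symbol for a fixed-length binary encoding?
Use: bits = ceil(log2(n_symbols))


log2(1540) = 10.5887
Bracket: 2^10 = 1024 < 1540 <= 2^11 = 2048
So ceil(log2(1540)) = 11

bits = ceil(log2(1540)) = ceil(10.5887) = 11 bits


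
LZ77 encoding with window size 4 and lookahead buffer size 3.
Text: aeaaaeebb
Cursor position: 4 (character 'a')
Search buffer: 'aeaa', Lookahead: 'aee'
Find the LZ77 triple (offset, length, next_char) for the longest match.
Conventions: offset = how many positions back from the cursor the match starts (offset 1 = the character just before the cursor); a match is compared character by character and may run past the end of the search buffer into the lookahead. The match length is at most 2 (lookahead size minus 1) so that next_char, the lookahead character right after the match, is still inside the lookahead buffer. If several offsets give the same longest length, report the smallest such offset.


Try each offset into the search buffer:
  offset=1 (pos 3, char 'a'): match length 1
  offset=2 (pos 2, char 'a'): match length 1
  offset=3 (pos 1, char 'e'): match length 0
  offset=4 (pos 0, char 'a'): match length 2
Longest match has length 2 at offset 4.
next_char = character at position 4 + 2 = 6 -> 'e'

Best match: offset=4, length=2 (matching 'ae' starting at position 0)
LZ77 triple: (4, 2, 'e')


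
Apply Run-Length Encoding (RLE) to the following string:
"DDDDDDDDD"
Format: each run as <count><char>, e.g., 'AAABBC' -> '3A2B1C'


Scanning runs left to right:
  i=0: run of 'D' x 9 -> '9D'

RLE = 9D


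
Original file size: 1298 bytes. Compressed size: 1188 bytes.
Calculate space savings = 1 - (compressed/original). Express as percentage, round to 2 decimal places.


ratio = compressed/original = 1188/1298 = 0.915254
savings = 1 - ratio = 1 - 0.915254 = 0.084746
as a percentage: 0.084746 * 100 = 8.47%

Space savings = 1 - 1188/1298 = 8.47%


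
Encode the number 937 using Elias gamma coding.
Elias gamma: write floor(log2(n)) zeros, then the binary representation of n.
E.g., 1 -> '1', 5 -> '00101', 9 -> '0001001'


num_bits = floor(log2(937)) + 1 = 10
leading_zeros = num_bits - 1 = 9
binary(937) = 1110101001

Elias gamma(937) = '000000000' + '1110101001' = 0000000001110101001 (19 bits)


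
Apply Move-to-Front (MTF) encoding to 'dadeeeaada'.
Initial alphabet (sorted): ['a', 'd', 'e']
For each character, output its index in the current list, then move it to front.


MTF encoding:
'd': index 1 in ['a', 'd', 'e'] -> ['d', 'a', 'e']
'a': index 1 in ['d', 'a', 'e'] -> ['a', 'd', 'e']
'd': index 1 in ['a', 'd', 'e'] -> ['d', 'a', 'e']
'e': index 2 in ['d', 'a', 'e'] -> ['e', 'd', 'a']
'e': index 0 in ['e', 'd', 'a'] -> ['e', 'd', 'a']
'e': index 0 in ['e', 'd', 'a'] -> ['e', 'd', 'a']
'a': index 2 in ['e', 'd', 'a'] -> ['a', 'e', 'd']
'a': index 0 in ['a', 'e', 'd'] -> ['a', 'e', 'd']
'd': index 2 in ['a', 'e', 'd'] -> ['d', 'a', 'e']
'a': index 1 in ['d', 'a', 'e'] -> ['a', 'd', 'e']


Output: [1, 1, 1, 2, 0, 0, 2, 0, 2, 1]


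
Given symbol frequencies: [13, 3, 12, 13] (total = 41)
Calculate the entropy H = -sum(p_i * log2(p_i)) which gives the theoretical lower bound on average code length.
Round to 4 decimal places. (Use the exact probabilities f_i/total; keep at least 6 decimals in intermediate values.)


Per-symbol terms -p_i * log2(p_i) with p_i = f_i/41:
  p = 13/41 = 0.317073: log2(p) = -1.657112, -p*log2(p) = 0.525426
  p = 3/41 = 0.073171: log2(p) = -3.772590, -p*log2(p) = 0.276043
  p = 12/41 = 0.292683: log2(p) = -1.772590, -p*log2(p) = 0.518807
  p = 13/41 = 0.317073: log2(p) = -1.657112, -p*log2(p) = 0.525426
H = 0.525426 + 0.276043 + 0.518807 + 0.525426 = 1.845702

H = 1.8457 bits/symbol


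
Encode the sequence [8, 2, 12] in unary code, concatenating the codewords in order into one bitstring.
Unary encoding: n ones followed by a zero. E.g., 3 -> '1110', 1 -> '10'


Encode each number as n ones followed by a terminating 0:
  8 -> 111111110 (9 bits)
  2 -> 110 (3 bits)
  12 -> 1111111111110 (13 bits)
Total length = 9 + 3 + 13 = 25 bits.

Unary([8, 2, 12]) = 1111111101101111111111110 (25 bits)


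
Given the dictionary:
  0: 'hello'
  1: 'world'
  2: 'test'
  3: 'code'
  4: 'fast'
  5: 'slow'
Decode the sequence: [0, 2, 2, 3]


Look up each index in the dictionary:
  0 -> 'hello'
  2 -> 'test'
  2 -> 'test'
  3 -> 'code'

Decoded: "hello test test code"


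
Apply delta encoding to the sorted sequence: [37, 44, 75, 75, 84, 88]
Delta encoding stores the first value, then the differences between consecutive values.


First value: 37
Deltas:
  44 - 37 = 7
  75 - 44 = 31
  75 - 75 = 0
  84 - 75 = 9
  88 - 84 = 4


Delta encoded: [37, 7, 31, 0, 9, 4]


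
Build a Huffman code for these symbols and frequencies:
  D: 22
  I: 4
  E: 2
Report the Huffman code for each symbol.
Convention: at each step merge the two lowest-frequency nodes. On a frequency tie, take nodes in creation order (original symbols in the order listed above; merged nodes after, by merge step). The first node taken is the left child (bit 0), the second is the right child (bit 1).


Huffman tree construction:
Step 1: Merge E(2) + I(4) = 6
Step 2: Merge (E+I)(6) + D(22) = 28
Read each symbol's code off the tree from the root (left child = 0, right child = 1).

Codes:
  D: 1 (length 1)
  I: 01 (length 2)
  E: 00 (length 2)
Average code length: 34/28 = 1.2143 bits/symbol


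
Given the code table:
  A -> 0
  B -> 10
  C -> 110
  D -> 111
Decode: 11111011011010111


Decoding:
111 -> D
110 -> C
110 -> C
110 -> C
10 -> B
111 -> D


Result: DCCCBD


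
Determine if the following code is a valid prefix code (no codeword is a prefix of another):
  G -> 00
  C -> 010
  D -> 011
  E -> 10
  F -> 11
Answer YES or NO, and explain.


Checking each pair (does one codeword prefix another?):
  G='00' vs C='010': no prefix
  G='00' vs D='011': no prefix
  G='00' vs E='10': no prefix
  G='00' vs F='11': no prefix
  C='010' vs G='00': no prefix
  C='010' vs D='011': no prefix
  C='010' vs E='10': no prefix
  C='010' vs F='11': no prefix
  D='011' vs G='00': no prefix
  D='011' vs C='010': no prefix
  D='011' vs E='10': no prefix
  D='011' vs F='11': no prefix
  E='10' vs G='00': no prefix
  E='10' vs C='010': no prefix
  E='10' vs D='011': no prefix
  E='10' vs F='11': no prefix
  F='11' vs G='00': no prefix
  F='11' vs C='010': no prefix
  F='11' vs D='011': no prefix
  F='11' vs E='10': no prefix
No violation found over all pairs.

YES -- this is a valid prefix code. No codeword is a prefix of any other codeword.


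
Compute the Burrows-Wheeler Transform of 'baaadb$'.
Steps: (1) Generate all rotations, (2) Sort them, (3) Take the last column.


Rotations (sorted):
  0: $baaadb -> last char: b
  1: aaadb$b -> last char: b
  2: aadb$ba -> last char: a
  3: adb$baa -> last char: a
  4: b$baaad -> last char: d
  5: baaadb$ -> last char: $
  6: db$baaa -> last char: a


BWT = bbaad$a


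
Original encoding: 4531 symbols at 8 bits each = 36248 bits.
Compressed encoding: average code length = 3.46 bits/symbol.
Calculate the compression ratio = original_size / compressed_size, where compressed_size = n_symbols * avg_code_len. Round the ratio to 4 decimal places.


original_size = n_symbols * orig_bits = 4531 * 8 = 36248 bits
compressed_size = n_symbols * avg_code_len = 4531 * 3.46 = 15677.26 bits
ratio = original_size / compressed_size = 36248 / 15677.26 = 2.3121

Compression ratio = 2.3121


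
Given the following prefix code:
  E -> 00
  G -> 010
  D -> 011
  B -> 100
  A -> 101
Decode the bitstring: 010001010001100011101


Decoding step by step:
Bits 010 -> G
Bits 00 -> E
Bits 101 -> A
Bits 00 -> E
Bits 011 -> D
Bits 00 -> E
Bits 011 -> D
Bits 101 -> A


Decoded message: GEAEDEDA


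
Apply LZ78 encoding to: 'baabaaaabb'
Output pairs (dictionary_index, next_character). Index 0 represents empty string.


LZ78 encoding steps:
Dictionary: {0: ''}
Step 1: w='' (idx 0), next='b' -> output (0, 'b'), add 'b' as idx 1
Step 2: w='' (idx 0), next='a' -> output (0, 'a'), add 'a' as idx 2
Step 3: w='a' (idx 2), next='b' -> output (2, 'b'), add 'ab' as idx 3
Step 4: w='a' (idx 2), next='a' -> output (2, 'a'), add 'aa' as idx 4
Step 5: w='aa' (idx 4), next='b' -> output (4, 'b'), add 'aab' as idx 5
Step 6: w='b' (idx 1), end of input -> output (1, '')


Encoded: [(0, 'b'), (0, 'a'), (2, 'b'), (2, 'a'), (4, 'b'), (1, '')]


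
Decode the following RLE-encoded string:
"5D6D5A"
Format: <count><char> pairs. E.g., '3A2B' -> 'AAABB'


Expanding each <count><char> pair:
  5D -> 'DDDDD'
  6D -> 'DDDDDD'
  5A -> 'AAAAA'

Decoded = DDDDDDDDDDDAAAAA


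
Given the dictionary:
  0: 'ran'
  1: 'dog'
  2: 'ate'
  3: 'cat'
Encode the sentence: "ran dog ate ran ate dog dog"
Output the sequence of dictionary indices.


Look up each word in the dictionary:
  'ran' -> 0
  'dog' -> 1
  'ate' -> 2
  'ran' -> 0
  'ate' -> 2
  'dog' -> 1
  'dog' -> 1

Encoded: [0, 1, 2, 0, 2, 1, 1]


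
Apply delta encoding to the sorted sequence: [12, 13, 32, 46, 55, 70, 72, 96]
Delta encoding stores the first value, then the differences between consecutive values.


First value: 12
Deltas:
  13 - 12 = 1
  32 - 13 = 19
  46 - 32 = 14
  55 - 46 = 9
  70 - 55 = 15
  72 - 70 = 2
  96 - 72 = 24


Delta encoded: [12, 1, 19, 14, 9, 15, 2, 24]


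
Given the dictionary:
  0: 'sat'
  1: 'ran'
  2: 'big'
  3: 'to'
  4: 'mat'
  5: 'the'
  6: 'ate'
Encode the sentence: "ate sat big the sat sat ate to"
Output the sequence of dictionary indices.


Look up each word in the dictionary:
  'ate' -> 6
  'sat' -> 0
  'big' -> 2
  'the' -> 5
  'sat' -> 0
  'sat' -> 0
  'ate' -> 6
  'to' -> 3

Encoded: [6, 0, 2, 5, 0, 0, 6, 3]


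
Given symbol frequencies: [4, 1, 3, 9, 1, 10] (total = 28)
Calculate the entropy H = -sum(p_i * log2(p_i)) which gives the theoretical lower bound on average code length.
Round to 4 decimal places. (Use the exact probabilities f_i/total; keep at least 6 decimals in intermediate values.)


Per-symbol terms -p_i * log2(p_i) with p_i = f_i/28:
  p = 4/28 = 0.142857: log2(p) = -2.807355, -p*log2(p) = 0.401051
  p = 1/28 = 0.035714: log2(p) = -4.807355, -p*log2(p) = 0.171691
  p = 3/28 = 0.107143: log2(p) = -3.222392, -p*log2(p) = 0.345256
  p = 9/28 = 0.321429: log2(p) = -1.637430, -p*log2(p) = 0.526317
  p = 1/28 = 0.035714: log2(p) = -4.807355, -p*log2(p) = 0.171691
  p = 10/28 = 0.357143: log2(p) = -1.485427, -p*log2(p) = 0.530510
H = 0.401051 + 0.171691 + 0.345256 + 0.526317 + 0.171691 + 0.530510 = 2.146516

H = 2.1465 bits/symbol


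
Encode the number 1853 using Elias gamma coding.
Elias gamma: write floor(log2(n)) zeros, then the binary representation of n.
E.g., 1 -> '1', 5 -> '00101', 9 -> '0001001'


num_bits = floor(log2(1853)) + 1 = 11
leading_zeros = num_bits - 1 = 10
binary(1853) = 11100111101

Elias gamma(1853) = '0000000000' + '11100111101' = 000000000011100111101 (21 bits)


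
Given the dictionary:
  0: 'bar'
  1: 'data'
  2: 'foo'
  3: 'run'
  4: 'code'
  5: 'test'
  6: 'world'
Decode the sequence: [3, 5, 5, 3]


Look up each index in the dictionary:
  3 -> 'run'
  5 -> 'test'
  5 -> 'test'
  3 -> 'run'

Decoded: "run test test run"


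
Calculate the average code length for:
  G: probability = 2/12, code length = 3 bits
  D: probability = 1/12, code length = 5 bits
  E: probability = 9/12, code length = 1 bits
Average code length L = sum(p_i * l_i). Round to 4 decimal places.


Weighted contributions p_i * l_i:
  G: (2/12) * 3 = 6/12
  D: (1/12) * 5 = 5/12
  E: (9/12) * 1 = 9/12
Sum = (6 + 5 + 9)/12 = 20/12

L = 20/12 = 1.6667 bits/symbol


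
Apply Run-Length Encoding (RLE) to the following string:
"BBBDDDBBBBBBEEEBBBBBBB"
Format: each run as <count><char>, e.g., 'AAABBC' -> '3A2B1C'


Scanning runs left to right:
  i=0: run of 'B' x 3 -> '3B'
  i=3: run of 'D' x 3 -> '3D'
  i=6: run of 'B' x 6 -> '6B'
  i=12: run of 'E' x 3 -> '3E'
  i=15: run of 'B' x 7 -> '7B'

RLE = 3B3D6B3E7B


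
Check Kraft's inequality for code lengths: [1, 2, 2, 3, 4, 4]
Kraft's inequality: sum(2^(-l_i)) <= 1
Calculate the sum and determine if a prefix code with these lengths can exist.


Sum = 2^(-1) + 2^(-2) + 2^(-2) + 2^(-3) + 2^(-4) + 2^(-4)
    = 0.5 + 0.25 + 0.25 + 0.125 + 0.0625 + 0.0625
    = 20/16 = 1.25
Since 1.25 > 1, Kraft's inequality is NOT satisfied.
A prefix code with these lengths CANNOT exist.

Kraft sum = 1.25. Not satisfied.


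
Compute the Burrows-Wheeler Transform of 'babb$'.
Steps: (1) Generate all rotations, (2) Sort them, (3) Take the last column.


Rotations (sorted):
  0: $babb -> last char: b
  1: abb$b -> last char: b
  2: b$bab -> last char: b
  3: babb$ -> last char: $
  4: bb$ba -> last char: a


BWT = bbb$a


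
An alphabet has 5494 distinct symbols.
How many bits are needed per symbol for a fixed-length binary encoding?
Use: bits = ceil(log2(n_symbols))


log2(5494) = 12.4236
Bracket: 2^12 = 4096 < 5494 <= 2^13 = 8192
So ceil(log2(5494)) = 13

bits = ceil(log2(5494)) = ceil(12.4236) = 13 bits


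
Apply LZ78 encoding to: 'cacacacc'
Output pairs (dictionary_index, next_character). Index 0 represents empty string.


LZ78 encoding steps:
Dictionary: {0: ''}
Step 1: w='' (idx 0), next='c' -> output (0, 'c'), add 'c' as idx 1
Step 2: w='' (idx 0), next='a' -> output (0, 'a'), add 'a' as idx 2
Step 3: w='c' (idx 1), next='a' -> output (1, 'a'), add 'ca' as idx 3
Step 4: w='ca' (idx 3), next='c' -> output (3, 'c'), add 'cac' as idx 4
Step 5: w='c' (idx 1), end of input -> output (1, '')


Encoded: [(0, 'c'), (0, 'a'), (1, 'a'), (3, 'c'), (1, '')]


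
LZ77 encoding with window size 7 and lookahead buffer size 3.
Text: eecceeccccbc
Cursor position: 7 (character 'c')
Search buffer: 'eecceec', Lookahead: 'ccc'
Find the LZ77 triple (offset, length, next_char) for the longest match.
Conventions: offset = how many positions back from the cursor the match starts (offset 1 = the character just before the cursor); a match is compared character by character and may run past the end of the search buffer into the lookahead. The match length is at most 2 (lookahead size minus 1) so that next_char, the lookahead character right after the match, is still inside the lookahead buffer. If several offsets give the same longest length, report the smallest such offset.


Try each offset into the search buffer:
  offset=1 (pos 6, char 'c'): match length 2
  offset=2 (pos 5, char 'e'): match length 0
  offset=3 (pos 4, char 'e'): match length 0
  offset=4 (pos 3, char 'c'): match length 1
  offset=5 (pos 2, char 'c'): match length 2
  offset=6 (pos 1, char 'e'): match length 0
  offset=7 (pos 0, char 'e'): match length 0
Longest match has length 2, found at offsets 1, 5; take the smallest, offset 1.
next_char = character at position 7 + 2 = 9 -> 'c'

Best match: offset=1, length=2 (matching 'cc' starting at position 6)
LZ77 triple: (1, 2, 'c')


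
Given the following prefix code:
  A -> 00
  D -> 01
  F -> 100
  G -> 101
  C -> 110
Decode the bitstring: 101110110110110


Decoding step by step:
Bits 101 -> G
Bits 110 -> C
Bits 110 -> C
Bits 110 -> C
Bits 110 -> C


Decoded message: GCCCC


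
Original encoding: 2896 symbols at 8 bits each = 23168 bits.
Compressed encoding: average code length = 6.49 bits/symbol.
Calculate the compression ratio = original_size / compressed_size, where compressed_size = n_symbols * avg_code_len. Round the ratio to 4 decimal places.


original_size = n_symbols * orig_bits = 2896 * 8 = 23168 bits
compressed_size = n_symbols * avg_code_len = 2896 * 6.49 = 18795.04 bits
ratio = original_size / compressed_size = 23168 / 18795.04 = 1.2327

Compression ratio = 1.2327


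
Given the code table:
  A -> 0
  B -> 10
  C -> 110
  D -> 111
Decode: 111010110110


Decoding:
111 -> D
0 -> A
10 -> B
110 -> C
110 -> C


Result: DABCC


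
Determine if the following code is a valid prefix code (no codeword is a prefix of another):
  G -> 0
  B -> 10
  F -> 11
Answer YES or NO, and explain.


Checking each pair (does one codeword prefix another?):
  G='0' vs B='10': no prefix
  G='0' vs F='11': no prefix
  B='10' vs G='0': no prefix
  B='10' vs F='11': no prefix
  F='11' vs G='0': no prefix
  F='11' vs B='10': no prefix
No violation found over all pairs.

YES -- this is a valid prefix code. No codeword is a prefix of any other codeword.


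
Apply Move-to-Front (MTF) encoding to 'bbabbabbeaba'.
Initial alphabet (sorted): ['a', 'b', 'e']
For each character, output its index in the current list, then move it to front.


MTF encoding:
'b': index 1 in ['a', 'b', 'e'] -> ['b', 'a', 'e']
'b': index 0 in ['b', 'a', 'e'] -> ['b', 'a', 'e']
'a': index 1 in ['b', 'a', 'e'] -> ['a', 'b', 'e']
'b': index 1 in ['a', 'b', 'e'] -> ['b', 'a', 'e']
'b': index 0 in ['b', 'a', 'e'] -> ['b', 'a', 'e']
'a': index 1 in ['b', 'a', 'e'] -> ['a', 'b', 'e']
'b': index 1 in ['a', 'b', 'e'] -> ['b', 'a', 'e']
'b': index 0 in ['b', 'a', 'e'] -> ['b', 'a', 'e']
'e': index 2 in ['b', 'a', 'e'] -> ['e', 'b', 'a']
'a': index 2 in ['e', 'b', 'a'] -> ['a', 'e', 'b']
'b': index 2 in ['a', 'e', 'b'] -> ['b', 'a', 'e']
'a': index 1 in ['b', 'a', 'e'] -> ['a', 'b', 'e']


Output: [1, 0, 1, 1, 0, 1, 1, 0, 2, 2, 2, 1]


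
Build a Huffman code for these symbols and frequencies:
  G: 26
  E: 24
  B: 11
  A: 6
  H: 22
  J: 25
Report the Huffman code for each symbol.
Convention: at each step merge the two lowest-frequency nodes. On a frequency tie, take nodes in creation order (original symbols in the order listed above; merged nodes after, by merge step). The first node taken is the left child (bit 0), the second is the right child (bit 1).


Huffman tree construction:
Step 1: Merge A(6) + B(11) = 17
Step 2: Merge (A+B)(17) + H(22) = 39
Step 3: Merge E(24) + J(25) = 49
Step 4: Merge G(26) + ((A+B)+H)(39) = 65
Step 5: Merge (E+J)(49) + (G+((A+B)+H))(65) = 114
Read each symbol's code off the tree from the root (left child = 0, right child = 1).

Codes:
  G: 10 (length 2)
  E: 00 (length 2)
  B: 1101 (length 4)
  A: 1100 (length 4)
  H: 111 (length 3)
  J: 01 (length 2)
Average code length: 284/114 = 2.4912 bits/symbol


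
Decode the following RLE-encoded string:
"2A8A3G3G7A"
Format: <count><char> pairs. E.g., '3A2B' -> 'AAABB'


Expanding each <count><char> pair:
  2A -> 'AA'
  8A -> 'AAAAAAAA'
  3G -> 'GGG'
  3G -> 'GGG'
  7A -> 'AAAAAAA'

Decoded = AAAAAAAAAAGGGGGGAAAAAAA


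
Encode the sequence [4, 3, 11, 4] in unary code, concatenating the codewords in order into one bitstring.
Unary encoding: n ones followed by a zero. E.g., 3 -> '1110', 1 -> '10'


Encode each number as n ones followed by a terminating 0:
  4 -> 11110 (5 bits)
  3 -> 1110 (4 bits)
  11 -> 111111111110 (12 bits)
  4 -> 11110 (5 bits)
Total length = 5 + 4 + 12 + 5 = 26 bits.

Unary([4, 3, 11, 4]) = 11110111011111111111011110 (26 bits)


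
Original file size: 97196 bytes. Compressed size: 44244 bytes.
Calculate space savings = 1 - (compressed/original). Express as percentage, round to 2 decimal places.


ratio = compressed/original = 44244/97196 = 0.455204
savings = 1 - ratio = 1 - 0.455204 = 0.544796
as a percentage: 0.544796 * 100 = 54.48%

Space savings = 1 - 44244/97196 = 54.48%


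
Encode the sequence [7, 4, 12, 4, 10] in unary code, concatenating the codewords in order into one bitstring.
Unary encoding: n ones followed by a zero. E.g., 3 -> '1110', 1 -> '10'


Encode each number as n ones followed by a terminating 0:
  7 -> 11111110 (8 bits)
  4 -> 11110 (5 bits)
  12 -> 1111111111110 (13 bits)
  4 -> 11110 (5 bits)
  10 -> 11111111110 (11 bits)
Total length = 8 + 5 + 13 + 5 + 11 = 42 bits.

Unary([7, 4, 12, 4, 10]) = 111111101111011111111111101111011111111110 (42 bits)


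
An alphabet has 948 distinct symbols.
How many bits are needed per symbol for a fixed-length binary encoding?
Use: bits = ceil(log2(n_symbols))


log2(948) = 9.8887
Bracket: 2^9 = 512 < 948 <= 2^10 = 1024
So ceil(log2(948)) = 10

bits = ceil(log2(948)) = ceil(9.8887) = 10 bits


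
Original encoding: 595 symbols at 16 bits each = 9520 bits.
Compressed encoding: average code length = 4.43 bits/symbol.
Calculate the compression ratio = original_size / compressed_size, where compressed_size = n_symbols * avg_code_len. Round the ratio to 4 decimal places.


original_size = n_symbols * orig_bits = 595 * 16 = 9520 bits
compressed_size = n_symbols * avg_code_len = 595 * 4.43 = 2635.85 bits
ratio = original_size / compressed_size = 9520 / 2635.85 = 3.6117

Compression ratio = 3.6117
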